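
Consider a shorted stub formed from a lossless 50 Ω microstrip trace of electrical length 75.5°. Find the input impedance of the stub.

tan(βl) = 3.87
For a shorted stub, Z_in = jZ_0·tan(βl)

Z_in ≈ +j193 Ω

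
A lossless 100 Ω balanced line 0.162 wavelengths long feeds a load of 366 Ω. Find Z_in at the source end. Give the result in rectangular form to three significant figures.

Z_in ≈ 36.7 − j55.5 Ω

βl = 2π × 0.162 = 58.3°
tan(βl) = tan(58.3°) = 1.62
Z_in = Z_0·(Z_L + jZ_0·tanβl)/(Z_0 + jZ_L·tanβl)
     = 100·(366 + j162)/(100 + j593)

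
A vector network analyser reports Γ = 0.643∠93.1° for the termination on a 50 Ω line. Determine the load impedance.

Z_L ≈ 19.8 + j43.3 Ω

Z_L = Z_0·(1 + Γ)/(1 − Γ) = 50·(0.965 + j0.642)/(1.03 − j0.642)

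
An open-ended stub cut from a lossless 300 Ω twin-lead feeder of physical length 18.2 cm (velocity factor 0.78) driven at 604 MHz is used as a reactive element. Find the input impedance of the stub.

λ = v/f = 0.78·c / 604 MHz = 0.387 m
βl = 2π·l/λ = 2π × 0.47 = 169°
tan(βl) = -0.192
For an open-ended stub, Z_in = −jZ_0·cot(βl) = −jZ_0/tan(βl)

Z_in ≈ +j1560 Ω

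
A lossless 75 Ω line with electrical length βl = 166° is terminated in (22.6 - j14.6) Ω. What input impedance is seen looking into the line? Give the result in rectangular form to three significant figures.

Z_in ≈ 26.4 − j32.9 Ω

tan(βl) = tan(166°) = -0.249
Z_in = Z_0·(Z_L + jZ_0·tanβl)/(Z_0 + jZ_L·tanβl)
     = 75·(22.6 − j33.3)/(71.4 − j5.63)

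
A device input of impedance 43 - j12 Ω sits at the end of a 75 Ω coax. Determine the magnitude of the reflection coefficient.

|Γ| ≈ 0.288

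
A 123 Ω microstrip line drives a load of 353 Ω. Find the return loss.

Γ = (353 − 123)/(353 + 123) = 0.483
RL = −20·log₁₀|Γ| = −20·log₁₀(0.483)

RL ≈ 6.32 dB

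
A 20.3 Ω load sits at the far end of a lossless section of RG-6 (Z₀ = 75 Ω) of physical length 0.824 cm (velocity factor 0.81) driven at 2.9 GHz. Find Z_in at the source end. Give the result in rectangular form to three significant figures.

Z_in ≈ 29.5 + j47.6 Ω

λ = v/f = 0.81·c / 2.9 GHz = 0.0838 m
βl = 2π·l/λ = 2π × 0.0983 = 35.4°
tan(βl) = tan(35.4°) = 0.711
Z_in = Z_0·(Z_L + jZ_0·tanβl)/(Z_0 + jZ_L·tanβl)
     = 75·(20.3 + j53.3)/(75 + j14.4)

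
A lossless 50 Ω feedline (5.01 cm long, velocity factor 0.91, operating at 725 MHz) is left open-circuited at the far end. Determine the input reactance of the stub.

λ = v/f = 0.91·c / 725 MHz = 0.377 m
βl = 2π·l/λ = 2π × 0.133 = 47.9°
tan(βl) = 1.11
For an open-circuited stub, Z_in = −jZ_0·cot(βl) = −jZ_0/tan(βl)

X_in ≈ -45.2 Ω (capacitive)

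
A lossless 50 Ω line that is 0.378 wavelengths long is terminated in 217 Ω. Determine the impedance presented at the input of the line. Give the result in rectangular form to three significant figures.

Z_in ≈ 22.6 + j46.5 Ω

βl = 2π × 0.378 = 136°
tan(βl) = tan(136°) = -0.963
Z_in = Z_0·(Z_L + jZ_0·tanβl)/(Z_0 + jZ_L·tanβl)
     = 50·(217 − j48.1)/(50 − j209)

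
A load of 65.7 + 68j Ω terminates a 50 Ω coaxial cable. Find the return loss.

Γ = (15.7 + j68)/(115.7 + j68), |Γ| = 0.52
RL = −20·log₁₀|Γ| = −20·log₁₀(0.52)

RL ≈ 5.68 dB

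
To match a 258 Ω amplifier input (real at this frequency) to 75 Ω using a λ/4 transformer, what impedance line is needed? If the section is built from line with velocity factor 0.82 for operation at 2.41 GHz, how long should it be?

Z_qwt ≈ 139 Ω; length ≈ 2.55 cm

Z_qwt = √(Z_0·R_L) = √(75 × 258) = √19350
λ = 0.82·c/f = 0.102 m, so l = λ/4 = 0.0255 m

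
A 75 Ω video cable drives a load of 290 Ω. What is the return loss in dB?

Γ = (290 − 75)/(290 + 75) = 0.589
RL = −20·log₁₀|Γ| = −20·log₁₀(0.589)

RL ≈ 4.6 dB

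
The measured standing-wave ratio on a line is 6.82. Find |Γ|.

|Γ| ≈ 0.744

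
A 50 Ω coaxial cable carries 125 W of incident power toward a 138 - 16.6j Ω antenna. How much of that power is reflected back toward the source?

P_reflected ≈ 28.1 W

|Γ| = |(88 − j16.6)/(188 − j16.6)| = 0.474
|Γ|² = 0.225
P_refl = |Γ|²·P_inc = 28.1 W, P_del = (1 − |Γ|²)·P_inc = 96.9 W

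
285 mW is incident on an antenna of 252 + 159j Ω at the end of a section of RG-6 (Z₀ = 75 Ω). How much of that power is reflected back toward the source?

|Γ| = |(177 + j159)/(327 + j159)| = 0.654
|Γ|² = 0.428
P_refl = |Γ|²·P_inc = 122 mW, P_del = (1 − |Γ|²)·P_inc = 163 mW

P_reflected ≈ 122 mW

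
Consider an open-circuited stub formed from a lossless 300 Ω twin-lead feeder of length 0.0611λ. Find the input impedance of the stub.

Z_in ≈ −j743 Ω

βl = 2π × 0.0611 = 22°
tan(βl) = 0.404
For an open-circuited stub, Z_in = −jZ_0·cot(βl) = −jZ_0/tan(βl)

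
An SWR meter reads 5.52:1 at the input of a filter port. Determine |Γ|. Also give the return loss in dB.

|Γ| = (S − 1)/(S + 1) = (5.52 − 1)/(5.52 + 1) = 4.52/6.52
RL = −20·log₁₀|Γ| = −20·log₁₀(0.693)

|Γ| ≈ 0.693; return loss ≈ 3.18 dB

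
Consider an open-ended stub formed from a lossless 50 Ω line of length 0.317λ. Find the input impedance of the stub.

Z_in ≈ +j22.4 Ω

βl = 2π × 0.317 = 114°
tan(βl) = -2.23
For an open-ended stub, Z_in = −jZ_0·cot(βl) = −jZ_0/tan(βl)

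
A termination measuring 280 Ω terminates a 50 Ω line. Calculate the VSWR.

VSWR ≈ 5.6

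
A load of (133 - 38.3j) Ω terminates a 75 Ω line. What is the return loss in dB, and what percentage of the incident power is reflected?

RL ≈ 9.67 dB; 10.8% of incident power reflected

Γ = (58 − j38.3)/(208 − j38.3), |Γ| = 0.329
RL = −20·log₁₀(0.329) = 9.67 dB
P_refl/P_inc = |Γ|² = 0.108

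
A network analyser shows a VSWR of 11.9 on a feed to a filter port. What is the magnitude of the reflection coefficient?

|Γ| ≈ 0.845

|Γ| = (S − 1)/(S + 1) = (11.9 − 1)/(11.9 + 1) = 10.9/12.9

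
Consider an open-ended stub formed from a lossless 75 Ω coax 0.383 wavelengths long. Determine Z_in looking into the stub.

βl = 2π × 0.383 = 138°
tan(βl) = -0.904
For an open-ended stub, Z_in = −jZ_0·cot(βl) = −jZ_0/tan(βl)

Z_in ≈ +j82.9 Ω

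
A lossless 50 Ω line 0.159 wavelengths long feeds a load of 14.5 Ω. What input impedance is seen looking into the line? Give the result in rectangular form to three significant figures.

βl = 2π × 0.159 = 57.2°
tan(βl) = tan(57.2°) = 1.55
Z_in = Z_0·(Z_L + jZ_0·tanβl)/(Z_0 + jZ_L·tanβl)
     = 50·(14.5 + j77.7)/(50 + j22.5)

Z_in ≈ 41.2 + j59.2 Ω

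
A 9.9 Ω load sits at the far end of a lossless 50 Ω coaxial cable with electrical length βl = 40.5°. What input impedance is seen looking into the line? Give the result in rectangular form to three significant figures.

tan(βl) = tan(40.5°) = 0.854
Z_in = Z_0·(Z_L + jZ_0·tanβl)/(Z_0 + jZ_L·tanβl)
     = 50·(9.9 + j42.7)/(50 + j8.46)

Z_in ≈ 16.6 + j39.9 Ω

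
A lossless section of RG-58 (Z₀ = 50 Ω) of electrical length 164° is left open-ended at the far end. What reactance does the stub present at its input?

tan(βl) = -0.287
For an open-ended stub, Z_in = −jZ_0·cot(βl) = −jZ_0/tan(βl)

X_in ≈ 174 Ω (inductive)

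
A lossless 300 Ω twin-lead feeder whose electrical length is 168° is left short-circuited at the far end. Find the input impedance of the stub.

tan(βl) = -0.213
For a short-circuited stub, Z_in = jZ_0·tan(βl)

Z_in ≈ −j63.8 Ω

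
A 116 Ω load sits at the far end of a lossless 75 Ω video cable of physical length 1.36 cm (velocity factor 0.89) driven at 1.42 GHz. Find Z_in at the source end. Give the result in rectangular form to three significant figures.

Z_in ≈ 91.5 − j32.5 Ω

λ = v/f = 0.89·c / 1.42 GHz = 0.188 m
βl = 2π·l/λ = 2π × 0.0723 = 26°
tan(βl) = tan(26°) = 0.489
Z_in = Z_0·(Z_L + jZ_0·tanβl)/(Z_0 + jZ_L·tanβl)
     = 75·(116 + j36.6)/(75 + j56.7)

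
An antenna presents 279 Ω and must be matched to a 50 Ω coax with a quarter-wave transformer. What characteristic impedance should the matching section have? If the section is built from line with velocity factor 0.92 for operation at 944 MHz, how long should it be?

Z_qwt = √(Z_0·R_L) = √(50 × 279) = √13950
λ = 0.92·c/f = 0.292 m, so l = λ/4 = 0.0731 m

Z_qwt ≈ 118 Ω; length ≈ 7.31 cm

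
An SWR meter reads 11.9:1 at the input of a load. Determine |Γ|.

|Γ| ≈ 0.845

|Γ| = (S − 1)/(S + 1) = (11.9 − 1)/(11.9 + 1) = 10.9/12.9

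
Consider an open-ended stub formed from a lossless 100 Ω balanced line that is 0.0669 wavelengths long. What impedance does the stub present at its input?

βl = 2π × 0.0669 = 24.1°
tan(βl) = 0.447
For an open-ended stub, Z_in = −jZ_0·cot(βl) = −jZ_0/tan(βl)

Z_in ≈ −j224 Ω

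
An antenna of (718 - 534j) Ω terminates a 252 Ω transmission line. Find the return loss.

Γ = (466 − j534)/(970 − j534), |Γ| = 0.64
RL = −20·log₁₀|Γ| = −20·log₁₀(0.64)

RL ≈ 3.88 dB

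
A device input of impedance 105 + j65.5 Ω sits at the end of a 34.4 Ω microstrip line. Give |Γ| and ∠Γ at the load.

Γ ≈ 0.625 ∠ 17.7°

Γ = (Z_L − Z_0)/(Z_L + Z_0) = (70.6 + j65.5)/(139.4 + j65.5)
|Γ| = 96.3/154 = 0.625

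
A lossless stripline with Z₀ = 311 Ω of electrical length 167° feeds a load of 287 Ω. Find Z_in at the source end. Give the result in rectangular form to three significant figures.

Z_in ≈ 289 − j10.2 Ω

tan(βl) = tan(167°) = -0.231
Z_in = Z_0·(Z_L + jZ_0·tanβl)/(Z_0 + jZ_L·tanβl)
     = 311·(287 − j71.8)/(311 − j66.3)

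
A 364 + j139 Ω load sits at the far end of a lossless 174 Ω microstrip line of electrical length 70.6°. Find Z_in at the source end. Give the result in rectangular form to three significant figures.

tan(βl) = tan(70.6°) = 2.84
Z_in = Z_0·(Z_L + jZ_0·tanβl)/(Z_0 + jZ_L·tanβl)
     = 174·(364 + j633)/(-221 + j1030)

Z_in ≈ 89.4 − j80.4 Ω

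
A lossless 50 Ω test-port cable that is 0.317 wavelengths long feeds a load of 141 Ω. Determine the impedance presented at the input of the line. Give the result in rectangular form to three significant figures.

Z_in ≈ 20.8 + j19.1 Ω

βl = 2π × 0.317 = 114°
tan(βl) = tan(114°) = -2.23
Z_in = Z_0·(Z_L + jZ_0·tanβl)/(Z_0 + jZ_L·tanβl)
     = 50·(141 − j112)/(50 − j315)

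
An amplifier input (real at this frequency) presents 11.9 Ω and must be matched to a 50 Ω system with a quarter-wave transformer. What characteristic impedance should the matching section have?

Z_qwt = √(Z_0·R_L) = √(50 × 11.9) = √595

Z_qwt ≈ 24.4 Ω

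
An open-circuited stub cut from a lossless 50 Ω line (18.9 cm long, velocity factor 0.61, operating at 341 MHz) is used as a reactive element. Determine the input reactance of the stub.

X_in ≈ 37.4 Ω (inductive)

λ = v/f = 0.61·c / 341 MHz = 0.537 m
βl = 2π·l/λ = 2π × 0.352 = 127°
tan(βl) = -1.34
For an open-circuited stub, Z_in = −jZ_0·cot(βl) = −jZ_0/tan(βl)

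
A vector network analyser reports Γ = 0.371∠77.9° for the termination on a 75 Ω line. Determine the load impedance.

Z_L = Z_0·(1 + Γ)/(1 − Γ) = 75·(1.08 + j0.363)/(0.922 − j0.363)

Z_L ≈ 65.9 + j55.4 Ω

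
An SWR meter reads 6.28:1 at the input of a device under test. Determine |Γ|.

|Γ| ≈ 0.725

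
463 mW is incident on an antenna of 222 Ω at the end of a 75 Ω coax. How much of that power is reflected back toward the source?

Γ = (222 − 75)/(222 + 75) = 0.495
|Γ|² = 0.245
P_refl = |Γ|²·P_inc = 113 mW, P_del = (1 − |Γ|²)·P_inc = 350 mW

P_reflected ≈ 113 mW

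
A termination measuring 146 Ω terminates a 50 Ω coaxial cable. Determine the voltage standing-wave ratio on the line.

VSWR ≈ 2.92

Γ = (146 − 50)/(146 + 50) = 0.49
VSWR = (1 + 0.49)/(1 − 0.49)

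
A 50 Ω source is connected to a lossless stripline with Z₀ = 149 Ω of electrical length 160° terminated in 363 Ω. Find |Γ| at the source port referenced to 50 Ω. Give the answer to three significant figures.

|Γ| ≈ 0.738

tan(βl) = -0.364
Z_in = Z_0·(Z_L + jZ_0·tanβl)/(Z_0 + jZ_L·tanβl) = 230 + j150 Ω
Γ_s = (Z_in − Z_s)/(Z_in + Z_s) = (180 + j150)/(280 + j150), |Γ_s| = 0.738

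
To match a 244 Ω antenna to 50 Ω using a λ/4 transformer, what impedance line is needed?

Z_qwt = √(Z_0·R_L) = √(50 × 244) = √12200

Z_qwt ≈ 110 Ω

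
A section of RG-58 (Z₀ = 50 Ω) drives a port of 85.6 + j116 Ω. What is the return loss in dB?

Γ = (35.6 + j116)/(135.6 + j116), |Γ| = 0.68
RL = −20·log₁₀|Γ| = −20·log₁₀(0.68)

RL ≈ 3.35 dB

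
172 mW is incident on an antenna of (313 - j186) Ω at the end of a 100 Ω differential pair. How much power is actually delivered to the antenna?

|Γ| = |(213 − j186)/(413 − j186)| = 0.624
|Γ|² = 0.39
P_refl = |Γ|²·P_inc = 67 mW, P_del = (1 − |Γ|²)·P_inc = 105 mW

P_delivered ≈ 105 mW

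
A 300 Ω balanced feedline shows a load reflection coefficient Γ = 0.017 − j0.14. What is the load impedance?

Z_L ≈ 298 − j85.2 Ω

Z_L = Z_0·(1 + Γ)/(1 − Γ) = 300·(1.02 − j0.14)/(0.983 + j0.14)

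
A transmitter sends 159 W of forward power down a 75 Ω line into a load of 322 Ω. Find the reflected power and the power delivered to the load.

P_reflected ≈ 61.5 W; P_delivered ≈ 97.5 W

Γ = (322 − 75)/(322 + 75) = 0.622
|Γ|² = 0.387
P_refl = |Γ|²·P_inc = 61.5 W, P_del = (1 − |Γ|²)·P_inc = 97.5 W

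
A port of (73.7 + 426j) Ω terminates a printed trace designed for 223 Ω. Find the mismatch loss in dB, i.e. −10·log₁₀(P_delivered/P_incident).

mismatch loss ≈ 6.13 dB

Γ = (-149.3 + j426)/(296.7 + j426), |Γ| = 0.87
|Γ|² = 0.756, so P_del/P_inc = 1 − |Γ|² = 0.244
ML = −10·log₁₀(1 − |Γ|²)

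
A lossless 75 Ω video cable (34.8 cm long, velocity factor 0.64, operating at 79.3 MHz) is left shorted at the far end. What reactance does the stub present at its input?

λ = v/f = 0.64·c / 79.3 MHz = 2.42 m
βl = 2π·l/λ = 2π × 0.144 = 51.7°
tan(βl) = 1.27
For a shorted stub, Z_in = jZ_0·tan(βl)

X_in ≈ 95.1 Ω (inductive)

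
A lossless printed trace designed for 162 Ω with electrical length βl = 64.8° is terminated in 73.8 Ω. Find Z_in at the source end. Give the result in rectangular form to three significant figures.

Z_in ≈ 210 + j141 Ω

tan(βl) = tan(64.8°) = 2.13
Z_in = Z_0·(Z_L + jZ_0·tanβl)/(Z_0 + jZ_L·tanβl)
     = 162·(73.8 + j344)/(162 + j157)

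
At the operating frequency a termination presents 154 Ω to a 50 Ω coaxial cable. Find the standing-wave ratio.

VSWR ≈ 3.08

Γ = (154 − 50)/(154 + 50) = 0.51
VSWR = (1 + 0.51)/(1 − 0.51)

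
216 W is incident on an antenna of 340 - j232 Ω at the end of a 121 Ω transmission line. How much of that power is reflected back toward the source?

P_reflected ≈ 82.5 W

|Γ| = |(219 − j232)/(461 − j232)| = 0.618
|Γ|² = 0.382
P_refl = |Γ|²·P_inc = 82.5 W, P_del = (1 − |Γ|²)·P_inc = 133 W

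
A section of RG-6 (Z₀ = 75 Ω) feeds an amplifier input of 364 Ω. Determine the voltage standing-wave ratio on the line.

VSWR ≈ 4.85

Γ = (364 − 75)/(364 + 75) = 0.658
VSWR = (1 + 0.658)/(1 − 0.658)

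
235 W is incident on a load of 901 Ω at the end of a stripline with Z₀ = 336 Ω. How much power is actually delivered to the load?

Γ = (901 − 336)/(901 + 336) = 0.457
|Γ|² = 0.209
P_refl = |Γ|²·P_inc = 49 W, P_del = (1 − |Γ|²)·P_inc = 186 W

P_delivered ≈ 186 W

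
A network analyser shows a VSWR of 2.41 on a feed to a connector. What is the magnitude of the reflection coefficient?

|Γ| = (S − 1)/(S + 1) = (2.41 − 1)/(2.41 + 1) = 1.41/3.41

|Γ| ≈ 0.413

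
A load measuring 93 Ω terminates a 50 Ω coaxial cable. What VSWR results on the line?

VSWR ≈ 1.86

For a purely resistive load, VSWR = R_L/Z_0 or Z_0/R_L (whichever > 1) = 93/50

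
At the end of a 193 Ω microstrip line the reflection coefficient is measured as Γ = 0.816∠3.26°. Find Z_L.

Z_L ≈ 1770 + j491 Ω

Z_L = Z_0·(1 + Γ)/(1 − Γ) = 193·(1.81 + j0.0464)/(0.185 − j0.0464)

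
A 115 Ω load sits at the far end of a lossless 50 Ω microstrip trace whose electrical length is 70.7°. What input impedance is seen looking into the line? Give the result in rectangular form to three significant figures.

Z_in ≈ 23.9 − j13.9 Ω

tan(βl) = tan(70.7°) = 2.86
Z_in = Z_0·(Z_L + jZ_0·tanβl)/(Z_0 + jZ_L·tanβl)
     = 50·(115 + j143)/(50 + j328)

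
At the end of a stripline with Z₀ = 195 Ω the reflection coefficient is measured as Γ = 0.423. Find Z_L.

Z_L = Z_0·(1 + Γ)/(1 − Γ) = 195·(1.42)/(0.577)

Z_L ≈ 481 Ω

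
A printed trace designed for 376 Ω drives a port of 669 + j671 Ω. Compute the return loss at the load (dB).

Γ = (293 + j671)/(1045 + j671), |Γ| = 0.59
RL = −20·log₁₀|Γ| = −20·log₁₀(0.59)

RL ≈ 4.59 dB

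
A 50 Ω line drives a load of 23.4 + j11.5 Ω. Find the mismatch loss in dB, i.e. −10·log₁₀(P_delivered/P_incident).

Γ = (-26.6 + j11.5)/(73.4 + j11.5), |Γ| = 0.39
|Γ|² = 0.152, so P_del/P_inc = 1 − |Γ|² = 0.848
ML = −10·log₁₀(1 − |Γ|²)

mismatch loss ≈ 0.717 dB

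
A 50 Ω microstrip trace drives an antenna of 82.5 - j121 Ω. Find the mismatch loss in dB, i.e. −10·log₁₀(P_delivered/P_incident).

mismatch loss ≈ 2.9 dB

Γ = (32.5 − j121)/(132.5 − j121), |Γ| = 0.698
|Γ|² = 0.488, so P_del/P_inc = 1 − |Γ|² = 0.512
ML = −10·log₁₀(1 − |Γ|²)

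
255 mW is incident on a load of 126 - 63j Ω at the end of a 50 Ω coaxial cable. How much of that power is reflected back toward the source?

P_reflected ≈ 71.1 mW

|Γ| = |(76 − j63)/(176 − j63)| = 0.528
|Γ|² = 0.279
P_refl = |Γ|²·P_inc = 71.1 mW, P_del = (1 − |Γ|²)·P_inc = 184 mW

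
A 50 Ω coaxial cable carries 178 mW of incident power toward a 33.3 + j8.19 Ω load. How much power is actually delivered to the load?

|Γ| = |(-16.7 + j8.19)/(83.3 + j8.19)| = 0.222
|Γ|² = 0.0494
P_refl = |Γ|²·P_inc = 8.79 mW, P_del = (1 − |Γ|²)·P_inc = 169 mW

P_delivered ≈ 169 mW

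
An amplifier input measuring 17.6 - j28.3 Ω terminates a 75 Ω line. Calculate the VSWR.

VSWR ≈ 4.9

Γ = (Z_L − Z_0)/(Z_L + Z_0) = (-57.4 − j28.3)/(92.6 − j28.3)
|Γ| = 64/96.8 = 0.661
VSWR = (1 + |Γ|)/(1 − |Γ|) = 1.66/0.339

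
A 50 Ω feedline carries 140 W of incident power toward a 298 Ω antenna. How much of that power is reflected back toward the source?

P_reflected ≈ 71.1 W

Γ = (298 − 50)/(298 + 50) = 0.713
|Γ|² = 0.508
P_refl = |Γ|²·P_inc = 71.1 W, P_del = (1 − |Γ|²)·P_inc = 68.9 W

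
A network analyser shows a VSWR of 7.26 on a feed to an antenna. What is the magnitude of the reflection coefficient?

|Γ| = (S − 1)/(S + 1) = (7.26 − 1)/(7.26 + 1) = 6.26/8.26

|Γ| ≈ 0.758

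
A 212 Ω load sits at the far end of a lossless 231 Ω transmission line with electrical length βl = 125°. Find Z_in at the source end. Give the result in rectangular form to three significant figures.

tan(βl) = tan(125°) = -1.43
Z_in = Z_0·(Z_L + jZ_0·tanβl)/(Z_0 + jZ_L·tanβl)
     = 231·(212 − j330)/(231 − j303)

Z_in ≈ 237 − j19.1 Ω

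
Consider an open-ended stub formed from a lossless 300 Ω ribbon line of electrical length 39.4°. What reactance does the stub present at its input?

tan(βl) = 0.821
For an open-ended stub, Z_in = −jZ_0·cot(βl) = −jZ_0/tan(βl)

X_in ≈ -365 Ω (capacitive)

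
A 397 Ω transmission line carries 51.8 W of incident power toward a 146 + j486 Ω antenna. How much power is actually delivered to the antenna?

|Γ| = |(-251 + j486)/(543 + j486)| = 0.751
|Γ|² = 0.563
P_refl = |Γ|²·P_inc = 29.2 W, P_del = (1 − |Γ|²)·P_inc = 22.6 W

P_delivered ≈ 22.6 W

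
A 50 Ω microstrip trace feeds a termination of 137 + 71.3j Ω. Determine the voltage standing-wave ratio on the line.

Γ = (Z_L − Z_0)/(Z_L + Z_0) = (87 + j71.3)/(187 + j71.3)
|Γ| = 112/200 = 0.562
VSWR = (1 + |Γ|)/(1 − |Γ|) = 1.56/0.438

VSWR ≈ 3.57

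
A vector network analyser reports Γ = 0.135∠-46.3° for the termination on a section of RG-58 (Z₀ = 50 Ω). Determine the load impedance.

Z_L ≈ 59 − j11.7 Ω

Z_L = Z_0·(1 + Γ)/(1 − Γ) = 50·(1.09 − j0.0976)/(0.907 + j0.0976)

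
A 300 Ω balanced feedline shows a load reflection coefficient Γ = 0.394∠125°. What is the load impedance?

Z_L = Z_0·(1 + Γ)/(1 − Γ) = 300·(0.774 + j0.323)/(1.23 − j0.323)

Z_L ≈ 158 + j120 Ω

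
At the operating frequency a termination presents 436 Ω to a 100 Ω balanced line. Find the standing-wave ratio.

VSWR ≈ 4.36

For a purely resistive load, VSWR = R_L/Z_0 or Z_0/R_L (whichever > 1) = 436/100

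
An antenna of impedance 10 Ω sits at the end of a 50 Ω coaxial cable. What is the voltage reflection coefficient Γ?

Γ = (Z_L − Z_0)/(Z_L + Z_0) = (10 − 50)/(10 + 50) = -40/60

Γ = -0.667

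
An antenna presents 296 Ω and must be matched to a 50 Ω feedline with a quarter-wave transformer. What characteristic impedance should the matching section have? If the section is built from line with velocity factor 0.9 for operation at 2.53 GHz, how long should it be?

Z_qwt = √(Z_0·R_L) = √(50 × 296) = √14800
λ = 0.9·c/f = 0.107 m, so l = λ/4 = 0.0267 m

Z_qwt ≈ 122 Ω; length ≈ 2.67 cm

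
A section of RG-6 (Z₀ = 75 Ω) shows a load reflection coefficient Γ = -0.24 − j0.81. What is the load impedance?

Z_L = Z_0·(1 + Γ)/(1 − Γ) = 75·(0.76 − j0.81)/(1.24 + j0.81)

Z_L ≈ 9.79 − j55.4 Ω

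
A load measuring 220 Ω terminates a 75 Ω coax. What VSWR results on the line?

VSWR ≈ 2.93

For a purely resistive load, VSWR = R_L/Z_0 or Z_0/R_L (whichever > 1) = 220/75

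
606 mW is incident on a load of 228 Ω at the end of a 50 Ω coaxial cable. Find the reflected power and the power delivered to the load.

P_reflected ≈ 248 mW; P_delivered ≈ 358 mW

Γ = (228 − 50)/(228 + 50) = 0.64
|Γ|² = 0.41
P_refl = |Γ|²·P_inc = 248 mW, P_del = (1 − |Γ|²)·P_inc = 358 mW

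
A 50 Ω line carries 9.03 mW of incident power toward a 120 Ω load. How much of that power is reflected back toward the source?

Γ = (120 − 50)/(120 + 50) = 0.412
|Γ|² = 0.17
P_refl = |Γ|²·P_inc = 1.53 mW, P_del = (1 − |Γ|²)·P_inc = 7.5 mW

P_reflected ≈ 1.53 mW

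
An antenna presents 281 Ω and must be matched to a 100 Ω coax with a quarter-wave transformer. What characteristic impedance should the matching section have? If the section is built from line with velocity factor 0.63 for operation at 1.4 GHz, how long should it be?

Z_qwt ≈ 168 Ω; length ≈ 3.38 cm

Z_qwt = √(Z_0·R_L) = √(100 × 281) = √28100
λ = 0.63·c/f = 0.135 m, so l = λ/4 = 0.0338 m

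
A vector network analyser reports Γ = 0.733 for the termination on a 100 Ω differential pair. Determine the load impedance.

Z_L ≈ 649 Ω

Z_L = Z_0·(1 + Γ)/(1 − Γ) = 100·(1.73)/(0.267)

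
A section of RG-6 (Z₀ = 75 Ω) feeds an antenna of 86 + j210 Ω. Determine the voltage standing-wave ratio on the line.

VSWR ≈ 8.74

Γ = (Z_L − Z_0)/(Z_L + Z_0) = (11 + j210)/(161 + j210)
|Γ| = 210/265 = 0.795
VSWR = (1 + |Γ|)/(1 − |Γ|) = 1.79/0.205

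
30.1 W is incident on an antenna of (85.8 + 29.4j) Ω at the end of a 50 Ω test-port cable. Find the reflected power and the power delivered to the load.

|Γ| = |(35.8 + j29.4)/(135.8 + j29.4)| = 0.333
|Γ|² = 0.111
P_refl = |Γ|²·P_inc = 3.35 W, P_del = (1 − |Γ|²)·P_inc = 26.8 W

P_reflected ≈ 3.35 W; P_delivered ≈ 26.8 W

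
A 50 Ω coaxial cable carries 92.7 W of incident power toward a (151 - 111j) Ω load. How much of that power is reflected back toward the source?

|Γ| = |(101 − j111)/(201 − j111)| = 0.654
|Γ|² = 0.427
P_refl = |Γ|²·P_inc = 39.6 W, P_del = (1 − |Γ|²)·P_inc = 53.1 W

P_reflected ≈ 39.6 W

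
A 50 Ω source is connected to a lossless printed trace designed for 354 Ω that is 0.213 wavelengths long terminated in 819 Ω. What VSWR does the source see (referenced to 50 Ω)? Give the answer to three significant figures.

βl = 2π × 0.213 = 76.7°
tan(βl) = 4.22
Z_in = Z_0·(Z_L + jZ_0·tanβl)/(Z_0 + jZ_L·tanβl) = 160 − j67.4 Ω
Γ_s = (Z_in − Z_s)/(Z_in + Z_s) = (110 − j67.4)/(210 − j67.4), |Γ_s| = 0.585
VSWR = (1 + |Γ_s|)/(1 − |Γ_s|)

VSWR ≈ 3.82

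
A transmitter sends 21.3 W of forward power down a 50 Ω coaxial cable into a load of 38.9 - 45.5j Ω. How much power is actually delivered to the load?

P_delivered ≈ 16.6 W

|Γ| = |(-11.1 − j45.5)/(88.9 − j45.5)| = 0.469
|Γ|² = 0.22
P_refl = |Γ|²·P_inc = 4.68 W, P_del = (1 − |Γ|²)·P_inc = 16.6 W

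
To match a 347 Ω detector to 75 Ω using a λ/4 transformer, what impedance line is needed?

Z_qwt ≈ 161 Ω

Z_qwt = √(Z_0·R_L) = √(75 × 347) = √26020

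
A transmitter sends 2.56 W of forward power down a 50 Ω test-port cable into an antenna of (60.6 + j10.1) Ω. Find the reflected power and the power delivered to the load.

P_reflected ≈ 0.0445 W; P_delivered ≈ 2.52 W

|Γ| = |(10.6 + j10.1)/(110.6 + j10.1)| = 0.132
|Γ|² = 0.0174
P_refl = |Γ|²·P_inc = 0.0445 W, P_del = (1 − |Γ|²)·P_inc = 2.52 W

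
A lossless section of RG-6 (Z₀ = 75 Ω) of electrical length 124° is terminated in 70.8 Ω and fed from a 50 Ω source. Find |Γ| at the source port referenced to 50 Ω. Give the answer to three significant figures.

tan(βl) = -1.48
Z_in = Z_0·(Z_L + jZ_0·tanβl)/(Z_0 + jZ_L·tanβl) = 76.5 − j4.09 Ω
Γ_s = (Z_in − Z_s)/(Z_in + Z_s) = (26.5 − j4.09)/(127 − j4.09), |Γ_s| = 0.212

|Γ| ≈ 0.212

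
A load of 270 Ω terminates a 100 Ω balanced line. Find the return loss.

Γ = (270 − 100)/(270 + 100) = 0.459
RL = −20·log₁₀|Γ| = −20·log₁₀(0.459)

RL ≈ 6.76 dB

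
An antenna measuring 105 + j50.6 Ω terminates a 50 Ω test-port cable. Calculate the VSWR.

VSWR ≈ 2.69

Γ = (Z_L − Z_0)/(Z_L + Z_0) = (55 + j50.6)/(155 + j50.6)
|Γ| = 74.7/163 = 0.458
VSWR = (1 + |Γ|)/(1 − |Γ|) = 1.46/0.542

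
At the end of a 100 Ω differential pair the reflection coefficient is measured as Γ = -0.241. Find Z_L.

Z_L = Z_0·(1 + Γ)/(1 − Γ) = 100·(0.759)/(1.24)

Z_L ≈ 61.2 Ω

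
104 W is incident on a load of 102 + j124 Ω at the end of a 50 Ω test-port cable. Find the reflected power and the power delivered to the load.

|Γ| = |(52 + j124)/(152 + j124)| = 0.685
|Γ|² = 0.47
P_refl = |Γ|²·P_inc = 48.9 W, P_del = (1 − |Γ|²)·P_inc = 55.1 W

P_reflected ≈ 48.9 W; P_delivered ≈ 55.1 W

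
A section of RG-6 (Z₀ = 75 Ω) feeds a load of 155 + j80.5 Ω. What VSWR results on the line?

Γ = (Z_L − Z_0)/(Z_L + Z_0) = (80 + j80.5)/(230 + j80.5)
|Γ| = 113/244 = 0.466
VSWR = (1 + |Γ|)/(1 − |Γ|) = 1.47/0.534

VSWR ≈ 2.74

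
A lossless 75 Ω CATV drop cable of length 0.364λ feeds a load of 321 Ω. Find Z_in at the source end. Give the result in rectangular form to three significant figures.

βl = 2π × 0.364 = 131°
tan(βl) = tan(131°) = -1.15
Z_in = Z_0·(Z_L + jZ_0·tanβl)/(Z_0 + jZ_L·tanβl)
     = 75·(321 − j86.2)/(75 − j369)

Z_in ≈ 29.6 + j59.3 Ω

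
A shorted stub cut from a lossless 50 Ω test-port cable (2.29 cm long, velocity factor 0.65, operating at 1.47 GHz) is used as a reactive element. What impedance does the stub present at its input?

λ = v/f = 0.65·c / 1.47 GHz = 0.133 m
βl = 2π·l/λ = 2π × 0.173 = 62.1°
tan(βl) = 1.89
For a shorted stub, Z_in = jZ_0·tan(βl)

Z_in ≈ +j94.6 Ω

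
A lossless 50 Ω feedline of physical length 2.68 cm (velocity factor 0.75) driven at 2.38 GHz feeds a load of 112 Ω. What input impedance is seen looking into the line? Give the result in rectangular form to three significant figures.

Z_in ≈ 23.1 + j8.47 Ω

λ = v/f = 0.75·c / 2.38 GHz = 0.0945 m
βl = 2π·l/λ = 2π × 0.283 = 102°
tan(βl) = tan(102°) = -4.68
Z_in = Z_0·(Z_L + jZ_0·tanβl)/(Z_0 + jZ_L·tanβl)
     = 50·(112 − j234)/(50 − j524)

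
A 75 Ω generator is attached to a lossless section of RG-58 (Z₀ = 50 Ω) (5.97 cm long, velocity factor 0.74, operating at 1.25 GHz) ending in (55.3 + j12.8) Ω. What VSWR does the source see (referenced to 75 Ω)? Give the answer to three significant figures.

λ = v/f = 0.74·c / 1.25 GHz = 0.178 m
βl = 2π·l/λ = 2π × 0.336 = 121°
tan(βl) = -1.66
Z_in = Z_0·(Z_L + jZ_0·tanβl)/(Z_0 + jZ_L·tanβl) = 38.5 + j0.259 Ω
Γ_s = (Z_in − Z_s)/(Z_in + Z_s) = (-36.5 + j0.259)/(113 + j0.259), |Γ_s| = 0.322
VSWR = (1 + |Γ_s|)/(1 − |Γ_s|)

VSWR ≈ 1.95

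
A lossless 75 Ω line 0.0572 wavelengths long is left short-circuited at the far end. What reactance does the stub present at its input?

βl = 2π × 0.0572 = 20.6°
tan(βl) = 0.376
For a short-circuited stub, Z_in = jZ_0·tan(βl)

X_in ≈ 28.2 Ω (inductive)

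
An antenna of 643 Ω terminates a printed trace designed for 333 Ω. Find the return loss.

RL ≈ 9.96 dB

Γ = (643 − 333)/(643 + 333) = 0.318
RL = −20·log₁₀|Γ| = −20·log₁₀(0.318)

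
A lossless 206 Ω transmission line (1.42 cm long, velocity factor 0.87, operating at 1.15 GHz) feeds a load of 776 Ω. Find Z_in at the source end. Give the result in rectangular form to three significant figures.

Z_in ≈ 264 − j328 Ω

λ = v/f = 0.87·c / 1.15 GHz = 0.227 m
βl = 2π·l/λ = 2π × 0.0626 = 22.5°
tan(βl) = tan(22.5°) = 0.415
Z_in = Z_0·(Z_L + jZ_0·tanβl)/(Z_0 + jZ_L·tanβl)
     = 206·(776 + j85.4)/(206 + j322)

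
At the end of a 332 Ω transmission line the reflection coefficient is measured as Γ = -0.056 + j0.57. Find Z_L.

Z_L ≈ 155 + j263 Ω

Z_L = Z_0·(1 + Γ)/(1 − Γ) = 332·(0.944 + j0.57)/(1.06 − j0.57)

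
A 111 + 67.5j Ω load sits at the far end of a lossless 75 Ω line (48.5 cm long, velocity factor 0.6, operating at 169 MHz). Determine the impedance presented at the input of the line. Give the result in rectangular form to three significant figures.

λ = v/f = 0.6·c / 169 MHz = 1.07 m
βl = 2π·l/λ = 2π × 0.455 = 164°
tan(βl) = tan(164°) = -0.288
Z_in = Z_0·(Z_L + jZ_0·tanβl)/(Z_0 + jZ_L·tanβl)
     = 75·(111 + j45.9)/(94.4 − j32)

Z_in ≈ 68 + j59.5 Ω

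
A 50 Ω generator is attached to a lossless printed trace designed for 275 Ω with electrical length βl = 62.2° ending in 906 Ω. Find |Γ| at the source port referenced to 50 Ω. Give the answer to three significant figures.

|Γ| ≈ 0.695

tan(βl) = 1.9
Z_in = Z_0·(Z_L + jZ_0·tanβl)/(Z_0 + jZ_L·tanβl) = 104 − j128 Ω
Γ_s = (Z_in − Z_s)/(Z_in + Z_s) = (54 − j128)/(154 − j128), |Γ_s| = 0.695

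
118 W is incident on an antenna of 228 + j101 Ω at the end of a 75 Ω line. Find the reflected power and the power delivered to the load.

|Γ| = |(153 + j101)/(303 + j101)| = 0.574
|Γ|² = 0.329
P_refl = |Γ|²·P_inc = 38.9 W, P_del = (1 − |Γ|²)·P_inc = 79.1 W

P_reflected ≈ 38.9 W; P_delivered ≈ 79.1 W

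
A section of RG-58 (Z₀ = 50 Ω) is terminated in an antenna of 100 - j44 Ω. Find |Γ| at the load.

Γ = (Z_L − Z_0)/(Z_L + Z_0) = (50 − j44)/(150 − j44)
|Γ| = 66.6/156

|Γ| ≈ 0.426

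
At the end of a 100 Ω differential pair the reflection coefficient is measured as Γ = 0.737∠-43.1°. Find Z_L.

Z_L ≈ 97.8 − j216 Ω

Z_L = Z_0·(1 + Γ)/(1 − Γ) = 100·(1.54 − j0.504)/(0.462 + j0.504)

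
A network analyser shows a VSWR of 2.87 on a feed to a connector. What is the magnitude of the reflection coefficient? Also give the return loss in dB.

|Γ| = (S − 1)/(S + 1) = (2.87 − 1)/(2.87 + 1) = 1.87/3.87
RL = −20·log₁₀|Γ| = −20·log₁₀(0.483)

|Γ| ≈ 0.483; return loss ≈ 6.32 dB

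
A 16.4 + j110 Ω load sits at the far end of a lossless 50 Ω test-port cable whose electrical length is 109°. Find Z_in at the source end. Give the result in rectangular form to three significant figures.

Z_in ≈ 2.79 − j4.41 Ω

tan(βl) = tan(109°) = -2.9
Z_in = Z_0·(Z_L + jZ_0·tanβl)/(Z_0 + jZ_L·tanβl)
     = 50·(16.4 − j35.2)/(369 − j47.6)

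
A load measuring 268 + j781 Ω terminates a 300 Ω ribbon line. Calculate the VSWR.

Γ = (Z_L − Z_0)/(Z_L + Z_0) = (-32 + j781)/(568 + j781)
|Γ| = 782/966 = 0.809
VSWR = (1 + |Γ|)/(1 − |Γ|) = 1.81/0.191

VSWR ≈ 9.49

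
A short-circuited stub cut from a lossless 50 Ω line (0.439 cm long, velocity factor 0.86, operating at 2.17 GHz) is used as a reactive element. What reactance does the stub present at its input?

X_in ≈ 11.8 Ω (inductive)

λ = v/f = 0.86·c / 2.17 GHz = 0.119 m
βl = 2π·l/λ = 2π × 0.0369 = 13.3°
tan(βl) = 0.236
For a short-circuited stub, Z_in = jZ_0·tan(βl)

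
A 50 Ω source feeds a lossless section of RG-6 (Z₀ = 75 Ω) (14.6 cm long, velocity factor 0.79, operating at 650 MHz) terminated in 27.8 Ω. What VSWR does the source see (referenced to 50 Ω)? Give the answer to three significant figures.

λ = v/f = 0.79·c / 650 MHz = 0.365 m
βl = 2π·l/λ = 2π × 0.4 = 144°
tan(βl) = -0.722
Z_in = Z_0·(Z_L + jZ_0·tanβl)/(Z_0 + jZ_L·tanβl) = 39.5 − j43.6 Ω
Γ_s = (Z_in − Z_s)/(Z_in + Z_s) = (-10.5 − j43.6)/(89.5 − j43.6), |Γ_s| = 0.451
VSWR = (1 + |Γ_s|)/(1 − |Γ_s|)

VSWR ≈ 2.64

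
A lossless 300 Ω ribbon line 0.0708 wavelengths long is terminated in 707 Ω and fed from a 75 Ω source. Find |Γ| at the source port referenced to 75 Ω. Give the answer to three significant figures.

βl = 2π × 0.0708 = 25.5°
tan(βl) = 0.477
Z_in = Z_0·(Z_L + jZ_0·tanβl)/(Z_0 + jZ_L·tanβl) = 384 − j288 Ω
Γ_s = (Z_in − Z_s)/(Z_in + Z_s) = (309 − j288)/(459 − j288), |Γ_s| = 0.779

|Γ| ≈ 0.779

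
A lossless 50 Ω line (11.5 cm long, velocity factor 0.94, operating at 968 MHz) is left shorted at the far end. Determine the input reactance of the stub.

X_in ≈ -38.9 Ω (capacitive)

λ = v/f = 0.94·c / 968 MHz = 0.291 m
βl = 2π·l/λ = 2π × 0.395 = 142°
tan(βl) = -0.778
For a shorted stub, Z_in = jZ_0·tan(βl)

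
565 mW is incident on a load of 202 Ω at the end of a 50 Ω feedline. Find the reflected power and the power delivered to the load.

P_reflected ≈ 206 mW; P_delivered ≈ 359 mW

Γ = (202 − 50)/(202 + 50) = 0.603
|Γ|² = 0.364
P_refl = |Γ|²·P_inc = 206 mW, P_del = (1 − |Γ|²)·P_inc = 359 mW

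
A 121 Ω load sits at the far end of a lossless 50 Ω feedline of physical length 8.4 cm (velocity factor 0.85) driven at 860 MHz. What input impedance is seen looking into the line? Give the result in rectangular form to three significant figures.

Z_in ≈ 21.4 + j8.74 Ω

λ = v/f = 0.85·c / 860 MHz = 0.297 m
βl = 2π·l/λ = 2π × 0.283 = 102°
tan(βl) = tan(102°) = -4.71
Z_in = Z_0·(Z_L + jZ_0·tanβl)/(Z_0 + jZ_L·tanβl)
     = 50·(121 − j236)/(50 − j570)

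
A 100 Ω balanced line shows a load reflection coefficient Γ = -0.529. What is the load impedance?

Z_L ≈ 30.8 Ω

Z_L = Z_0·(1 + Γ)/(1 − Γ) = 100·(0.471)/(1.53)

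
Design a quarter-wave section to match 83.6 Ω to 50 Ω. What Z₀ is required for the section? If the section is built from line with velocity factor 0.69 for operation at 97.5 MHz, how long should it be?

Z_qwt = √(Z_0·R_L) = √(50 × 83.6) = √4180
λ = 0.69·c/f = 2.12 m, so l = λ/4 = 0.531 m

Z_qwt ≈ 64.7 Ω; length ≈ 53.1 cm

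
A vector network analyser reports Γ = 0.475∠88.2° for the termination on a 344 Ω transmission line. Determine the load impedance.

Z_L = Z_0·(1 + Γ)/(1 − Γ) = 344·(1.01 + j0.475)/(0.985 − j0.475)

Z_L ≈ 223 + j273 Ω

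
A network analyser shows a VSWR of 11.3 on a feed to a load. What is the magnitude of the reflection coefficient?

|Γ| ≈ 0.837

|Γ| = (S − 1)/(S + 1) = (11.3 − 1)/(11.3 + 1) = 10.3/12.3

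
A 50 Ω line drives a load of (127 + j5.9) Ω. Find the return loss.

Γ = (77 + j5.9)/(177 + j5.9), |Γ| = 0.436
RL = −20·log₁₀|Γ| = −20·log₁₀(0.436)

RL ≈ 7.21 dB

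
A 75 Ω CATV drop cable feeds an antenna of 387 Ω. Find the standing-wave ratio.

VSWR ≈ 5.16

Γ = (387 − 75)/(387 + 75) = 0.675
VSWR = (1 + 0.675)/(1 − 0.675)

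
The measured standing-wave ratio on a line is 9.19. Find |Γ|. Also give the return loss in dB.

|Γ| ≈ 0.804; return loss ≈ 1.9 dB

|Γ| = (S − 1)/(S + 1) = (9.19 − 1)/(9.19 + 1) = 8.19/10.2
RL = −20·log₁₀|Γ| = −20·log₁₀(0.804)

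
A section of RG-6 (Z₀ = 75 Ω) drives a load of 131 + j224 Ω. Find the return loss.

Γ = (56 + j224)/(206 + j224), |Γ| = 0.759
RL = −20·log₁₀|Γ| = −20·log₁₀(0.759)

RL ≈ 2.4 dB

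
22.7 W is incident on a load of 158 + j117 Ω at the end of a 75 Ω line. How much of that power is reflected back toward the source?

P_reflected ≈ 6.87 W

|Γ| = |(83 + j117)/(233 + j117)| = 0.55
|Γ|² = 0.303
P_refl = |Γ|²·P_inc = 6.87 W, P_del = (1 − |Γ|²)·P_inc = 15.8 W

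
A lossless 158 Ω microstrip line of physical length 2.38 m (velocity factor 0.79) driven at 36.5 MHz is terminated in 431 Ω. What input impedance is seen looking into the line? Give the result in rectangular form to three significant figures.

λ = v/f = 0.79·c / 36.5 MHz = 6.49 m
βl = 2π·l/λ = 2π × 0.367 = 132°
tan(βl) = tan(132°) = -1.11
Z_in = Z_0·(Z_L + jZ_0·tanβl)/(Z_0 + jZ_L·tanβl)
     = 158·(431 − j176)/(158 − j479)

Z_in ≈ 94.5 + j111 Ω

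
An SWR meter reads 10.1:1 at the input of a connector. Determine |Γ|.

|Γ| ≈ 0.82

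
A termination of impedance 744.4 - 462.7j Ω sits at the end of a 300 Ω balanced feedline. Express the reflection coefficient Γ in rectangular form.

Γ = (Z_L − Z_0)/(Z_L + Z_0) = (444.4 − j462.7)/(1044 − j462.7)

Γ ≈ 0.52 − j0.213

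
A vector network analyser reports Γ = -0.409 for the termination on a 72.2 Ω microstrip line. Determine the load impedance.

Z_L ≈ 30.3 Ω

Z_L = Z_0·(1 + Γ)/(1 − Γ) = 72.2·(0.591)/(1.41)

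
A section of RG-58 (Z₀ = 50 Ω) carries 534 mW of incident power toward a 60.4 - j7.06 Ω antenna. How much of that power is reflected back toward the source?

P_reflected ≈ 6.89 mW

|Γ| = |(10.4 − j7.06)/(110.4 − j7.06)| = 0.114
|Γ|² = 0.0129
P_refl = |Γ|²·P_inc = 6.89 mW, P_del = (1 − |Γ|²)·P_inc = 527 mW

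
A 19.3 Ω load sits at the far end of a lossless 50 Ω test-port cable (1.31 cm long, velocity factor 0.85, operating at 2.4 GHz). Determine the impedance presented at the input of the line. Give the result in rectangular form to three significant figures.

λ = v/f = 0.85·c / 2.4 GHz = 0.106 m
βl = 2π·l/λ = 2π × 0.123 = 44.4°
tan(βl) = tan(44.4°) = 0.979
Z_in = Z_0·(Z_L + jZ_0·tanβl)/(Z_0 + jZ_L·tanβl)
     = 50·(19.3 + j48.9)/(50 + j18.9)

Z_in ≈ 33.1 + j36.4 Ω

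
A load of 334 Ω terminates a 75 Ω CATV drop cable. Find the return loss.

Γ = (334 − 75)/(334 + 75) = 0.633
RL = −20·log₁₀|Γ| = −20·log₁₀(0.633)

RL ≈ 3.97 dB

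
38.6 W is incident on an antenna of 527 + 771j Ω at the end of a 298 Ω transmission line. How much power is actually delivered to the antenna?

|Γ| = |(229 + j771)/(825 + j771)| = 0.712
|Γ|² = 0.507
P_refl = |Γ|²·P_inc = 19.6 W, P_del = (1 − |Γ|²)·P_inc = 19 W

P_delivered ≈ 19 W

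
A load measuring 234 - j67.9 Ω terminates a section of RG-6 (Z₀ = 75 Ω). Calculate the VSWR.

Γ = (Z_L − Z_0)/(Z_L + Z_0) = (159 − j67.9)/(309 − j67.9)
|Γ| = 173/316 = 0.546
VSWR = (1 + |Γ|)/(1 − |Γ|) = 1.55/0.454

VSWR ≈ 3.41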